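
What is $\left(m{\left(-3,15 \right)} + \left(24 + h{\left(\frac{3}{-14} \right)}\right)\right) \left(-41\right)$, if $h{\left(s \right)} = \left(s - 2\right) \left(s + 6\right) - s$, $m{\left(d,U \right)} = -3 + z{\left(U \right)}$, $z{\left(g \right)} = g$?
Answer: $- \frac{188067}{196} \approx -959.53$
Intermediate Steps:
$m{\left(d,U \right)} = -3 + U$
$h{\left(s \right)} = - s + \left(-2 + s\right) \left(6 + s\right)$ ($h{\left(s \right)} = \left(-2 + s\right) \left(6 + s\right) - s = - s + \left(-2 + s\right) \left(6 + s\right)$)
$\left(m{\left(-3,15 \right)} + \left(24 + h{\left(\frac{3}{-14} \right)}\right)\right) \left(-41\right) = \left(\left(-3 + 15\right) + \left(24 + \left(-12 + \left(\frac{3}{-14}\right)^{2} + 3 \frac{3}{-14}\right)\right)\right) \left(-41\right) = \left(12 + \left(24 + \left(-12 + \left(3 \left(- \frac{1}{14}\right)\right)^{2} + 3 \cdot 3 \left(- \frac{1}{14}\right)\right)\right)\right) \left(-41\right) = \left(12 + \left(24 + \left(-12 + \left(- \frac{3}{14}\right)^{2} + 3 \left(- \frac{3}{14}\right)\right)\right)\right) \left(-41\right) = \left(12 + \left(24 - \frac{2469}{196}\right)\right) \left(-41\right) = \left(12 + \frac{2235}{196}\right) \left(-41\right) = \frac{4587}{196} \left(-41\right) = - \frac{188067}{196}$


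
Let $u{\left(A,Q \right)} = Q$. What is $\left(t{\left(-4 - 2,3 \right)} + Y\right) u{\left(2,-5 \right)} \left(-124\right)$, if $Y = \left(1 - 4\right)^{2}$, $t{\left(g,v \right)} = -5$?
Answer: $2480$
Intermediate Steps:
$Y = 9$ ($Y = \left(-3\right)^{2} = 9$)
$\left(t{\left(-4 - 2,3 \right)} + Y\right) u{\left(2,-5 \right)} \left(-124\right) = \left(-5 + 9\right) \left(-5\right) \left(-124\right) = 4 \left(-5\right) \left(-124\right) = \left(-20\right) \left(-124\right) = 2480$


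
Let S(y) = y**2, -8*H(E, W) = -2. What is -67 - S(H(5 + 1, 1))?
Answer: -1073/16 ≈ -67.063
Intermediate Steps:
H(E, W) = 1/4 (H(E, W) = -1/8*(-2) = 1/4)
-67 - S(H(5 + 1, 1)) = -67 - (1/4)**2 = -67 - 1*1/16 = -67 - 1/16 = -1073/16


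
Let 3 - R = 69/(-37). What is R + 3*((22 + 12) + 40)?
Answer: 8394/37 ≈ 226.86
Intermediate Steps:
R = 180/37 (R = 3 - 69/(-37) = 3 - 69*(-1)/37 = 3 - 1*(-69/37) = 3 + 69/37 = 180/37 ≈ 4.8649)
R + 3*((22 + 12) + 40) = 180/37 + 3*((22 + 12) + 40) = 180/37 + 3*(34 + 40) = 180/37 + 3*74 = 180/37 + 222 = 8394/37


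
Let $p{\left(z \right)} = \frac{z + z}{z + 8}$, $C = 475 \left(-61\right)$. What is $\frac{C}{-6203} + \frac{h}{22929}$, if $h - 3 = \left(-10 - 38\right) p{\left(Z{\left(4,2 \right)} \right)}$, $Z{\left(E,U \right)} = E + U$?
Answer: $\frac{1549639408}{331866703} \approx 4.6695$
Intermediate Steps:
$C = -28975$
$p{\left(z \right)} = \frac{2 z}{8 + z}$
$h = - \frac{267}{7}$ ($h = 3 + \left(-10 - 38\right) \frac{2 \left(4 + 2\right)}{8 + \left(4 + 2\right)} = 3 - 48 \cdot 2 \cdot 6 \frac{1}{8 + 6} = 3 - 48 \cdot 2 \cdot 6 \cdot \frac{1}{14} = 3 - \frac{288}{7} = - \frac{267}{7} \approx -38.143$)
$\frac{C}{-6203} + \frac{h}{22929} = - \frac{28975}{-6203} - \frac{267}{7 \cdot 22929} = \left(-28975\right) \left(- \frac{1}{6203}\right) - \frac{89}{53501} = \frac{28975}{6203} - \frac{89}{53501} = \frac{1549639408}{331866703}$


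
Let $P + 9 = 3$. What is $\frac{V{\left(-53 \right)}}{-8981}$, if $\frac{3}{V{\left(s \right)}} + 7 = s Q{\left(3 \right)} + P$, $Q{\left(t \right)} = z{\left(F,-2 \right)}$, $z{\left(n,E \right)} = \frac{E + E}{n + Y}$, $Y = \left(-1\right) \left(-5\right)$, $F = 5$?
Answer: $- \frac{15}{368221} \approx -4.0736 \cdot 10^{-5}$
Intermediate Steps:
$Y = 5$
$P = -6$ ($P = -9 + 3 = -6$)
$z{\left(n,E \right)} = \frac{2 E}{5 + n}$ ($z{\left(n,E \right)} = \frac{E + E}{n + 5} = \frac{2 E}{5 + n}$)
$Q{\left(t \right)} = - \frac{2}{5}$ ($Q{\left(t \right)} = 2 \left(-2\right) \frac{1}{5 + 5} = 2 \left(-2\right) \frac{1}{10} = - \frac{2}{5}$)
$V{\left(s \right)} = \frac{3}{-13 - \frac{2 s}{5}}$ ($V{\left(s \right)} = \frac{3}{-7 + \left(s \left(- \frac{2}{5}\right) - 6\right)} = \frac{3}{-7 - \left(6 + \frac{2 s}{5}\right)} = \frac{3}{-13 - \frac{2 s}{5}}$)
$\frac{V{\left(-53 \right)}}{-8981} = \frac{\left(-15\right) \frac{1}{65 + 2 \left(-53\right)}}{-8981} = - \frac{15}{65 - 106} \left(- \frac{1}{8981}\right) = - \frac{15}{-41} \left(- \frac{1}{8981}\right) = \left(-15\right) \left(- \frac{1}{41}\right) \left(- \frac{1}{8981}\right) = \frac{15}{41} \left(- \frac{1}{8981}\right) = - \frac{15}{368221}$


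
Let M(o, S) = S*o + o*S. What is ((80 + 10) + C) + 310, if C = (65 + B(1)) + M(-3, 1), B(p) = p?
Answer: 460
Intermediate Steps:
M(o, S) = 2*S*o (M(o, S) = S*o + S*o = 2*S*o)
C = 60 (C = (65 + 1) + 2*1*(-3) = 66 - 6 = 60)
((80 + 10) + C) + 310 = ((80 + 10) + 60) + 310 = (90 + 60) + 310 = 150 + 310 = 460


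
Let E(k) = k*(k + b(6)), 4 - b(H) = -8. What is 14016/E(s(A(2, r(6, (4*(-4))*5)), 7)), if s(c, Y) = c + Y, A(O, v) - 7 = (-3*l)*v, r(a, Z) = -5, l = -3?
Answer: 14016/589 ≈ 23.796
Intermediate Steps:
b(H) = 12 (b(H) = 4 - 1*(-8) = 4 + 8 = 12)
A(O, v) = 7 + 9*v (A(O, v) = 7 + (-3*(-3))*v = 7 + 9*v)
s(c, Y) = Y + c
E(k) = k*(12 + k) (E(k) = k*(k + 12) = k*(12 + k))
14016/E(s(A(2, r(6, (4*(-4))*5)), 7)) = 14016/(((7 + (7 + 9*(-5)))*(12 + (7 + (7 + 9*(-5)))))) = 14016/(((7 + (7 - 45))*(12 + (7 + (7 - 45))))) = 14016/(((7 - 38)*(12 + (7 - 38)))) = 14016/((-31*(12 - 31))) = 14016/((-31*(-19))) = 14016/589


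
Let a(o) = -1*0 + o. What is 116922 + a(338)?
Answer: 117260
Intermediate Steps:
a(o) = o (a(o) = 0 + o = o)
116922 + a(338) = 116922 + 338 = 117260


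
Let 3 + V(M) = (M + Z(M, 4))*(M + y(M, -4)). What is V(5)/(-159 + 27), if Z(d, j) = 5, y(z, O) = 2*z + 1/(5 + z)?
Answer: -37/33 ≈ -1.1212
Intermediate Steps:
y(z, O) = 1/(5 + z) + 2*z
V(M) = -3 + (5 + M)*(M + (1 + 2*M² + 10*M)/(5 + M)) (V(M) = -3 + (M + 5)*(M + (1 + 2*M² + 10*M)/(5 + M)) = -3 + (5 + M)*(M + (1 + 2*M² + 10*M)/(5 + M)))
V(5)/(-159 + 27) = (-2 + 3*5² + 15*5)/(-159 + 27) = (-2 + 3*25 + 75)/(-132) = (-2 + 75 + 75)*(-1/132) = 148*(-1/132) = -37/33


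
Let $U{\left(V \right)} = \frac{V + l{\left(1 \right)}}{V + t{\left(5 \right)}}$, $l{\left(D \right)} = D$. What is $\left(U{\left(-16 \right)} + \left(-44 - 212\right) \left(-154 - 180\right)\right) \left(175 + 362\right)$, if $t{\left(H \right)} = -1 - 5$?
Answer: $\frac{1010152311}{22} \approx 4.5916 \cdot 10^{7}$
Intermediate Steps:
$t{\left(H \right)} = -6$
$U{\left(V \right)} = \frac{1 + V}{-6 + V}$ ($U{\left(V \right)} = \frac{V + 1}{V - 6} = \frac{1 + V}{-6 + V}$)
$\left(U{\left(-16 \right)} + \left(-44 - 212\right) \left(-154 - 180\right)\right) \left(175 + 362\right) = \left(\frac{1 - 16}{-6 - 16} + \left(-44 - 212\right) \left(-154 - 180\right)\right) \left(175 + 362\right) = \left(\frac{1}{-22} \left(-15\right) - -85504\right) 537 = \left(\left(- \frac{1}{22}\right) \left(-15\right) + 85504\right) 537 = \left(\frac{15}{22} + 85504\right) 537 = \frac{1881103}{22} \cdot 537 = \frac{1010152311}{22}$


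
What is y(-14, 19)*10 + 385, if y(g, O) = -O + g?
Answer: 55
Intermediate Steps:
y(g, O) = g - O
y(-14, 19)*10 + 385 = (-14 - 1*19)*10 + 385 = (-14 - 19)*10 + 385 = -33*10 + 385 = -330 + 385 = 55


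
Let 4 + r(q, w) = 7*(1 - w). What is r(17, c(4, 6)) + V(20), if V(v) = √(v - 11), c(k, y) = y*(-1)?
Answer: 48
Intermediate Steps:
c(k, y) = -y
r(q, w) = 3 - 7*w (r(q, w) = -4 + 7*(1 - w) = -4 + (7 - 7*w) = 3 - 7*w)
V(v) = √(-11 + v)
r(17, c(4, 6)) + V(20) = (3 - (-7)*6) + √(-11 + 20) = (3 - 7*(-6)) + √9 = (3 + 42) + 3 = 45 + 3 = 48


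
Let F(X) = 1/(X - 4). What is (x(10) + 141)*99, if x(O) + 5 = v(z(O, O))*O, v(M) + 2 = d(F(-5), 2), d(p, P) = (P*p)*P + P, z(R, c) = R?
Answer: 13024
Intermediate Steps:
F(X) = 1/(-4 + X)
d(p, P) = P + p*P² (d(p, P) = p*P² + P = P + p*P²)
v(M) = -4/9 (v(M) = -2 + 2*(1 + 2/(-4 - 5)) = -2 + 2*(1 + 2/(-9)) = -2 + 2*(1 + 2*(-⅑)) = -2 + 2*(1 - 2/9) = -2 + 2*(7/9) = -2 + 14/9 = -4/9)
x(O) = -5 - 4*O/9
(x(10) + 141)*99 = ((-5 - 4/9*10) + 141)*99 = ((-5 - 40/9) + 141)*99 = (-85/9 + 141)*99 = (1184/9)*99 = 13024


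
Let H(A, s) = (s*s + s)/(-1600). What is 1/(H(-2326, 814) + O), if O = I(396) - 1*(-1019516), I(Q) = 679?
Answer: 160/163164859 ≈ 9.8060e-7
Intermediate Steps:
H(A, s) = -s/1600 - s²/1600 (H(A, s) = (s² + s)*(-1/1600) = (s + s²)*(-1/1600) = -s/1600 - s²/1600)
O = 1020195 (O = 679 - 1*(-1019516) = 679 + 1019516 = 1020195)
1/(H(-2326, 814) + O) = 1/(-1/1600*814*(1 + 814) + 1020195) = 1/(-1/1600*814*815 + 1020195) = 1/(-66341/160 + 1020195) = 1/(163164859/160) = 160/163164859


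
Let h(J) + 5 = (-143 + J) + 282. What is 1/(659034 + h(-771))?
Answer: 1/658397 ≈ 1.5188e-6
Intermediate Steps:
h(J) = 134 + J (h(J) = -5 + ((-143 + J) + 282) = -5 + (139 + J) = 134 + J)
1/(659034 + h(-771)) = 1/(659034 + (134 - 771)) = 1/(659034 - 637) = 1/658397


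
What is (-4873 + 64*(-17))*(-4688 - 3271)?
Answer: 47443599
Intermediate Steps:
(-4873 + 64*(-17))*(-4688 - 3271) = (-4873 - 1088)*(-7959) = -5961*(-7959) = 47443599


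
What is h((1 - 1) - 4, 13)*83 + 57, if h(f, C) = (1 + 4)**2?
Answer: 2132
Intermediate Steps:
h(f, C) = 25 (h(f, C) = 5**2 = 25)
h((1 - 1) - 4, 13)*83 + 57 = 25*83 + 57 = 2075 + 57 = 2132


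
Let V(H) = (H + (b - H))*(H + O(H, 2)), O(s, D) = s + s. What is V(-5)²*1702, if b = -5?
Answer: 9573750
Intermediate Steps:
O(s, D) = 2*s
V(H) = -15*H (V(H) = (H + (-5 - H))*(H + 2*H) = -15*H)
V(-5)²*1702 = (-15*(-5))²*1702 = 75²*1702 = 5625*1702 = 9573750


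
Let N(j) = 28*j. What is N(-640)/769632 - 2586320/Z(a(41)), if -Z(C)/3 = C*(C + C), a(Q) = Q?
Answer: 10366322360/40429731 ≈ 256.40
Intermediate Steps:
Z(C) = -6*C² (Z(C) = -3*C*(C + C) = -3*C*2*C = -6*C²)
N(-640)/769632 - 2586320/Z(a(41)) = (28*(-640))/769632 - 2586320/((-6*41²)) = -17920*1/769632 - 2586320/((-6*1681)) = -560/24051 - 2586320/(-10086) = -560/24051 - 2586320*(-1/10086) = -560/24051 + 1293160/5043 = 10366322360/40429731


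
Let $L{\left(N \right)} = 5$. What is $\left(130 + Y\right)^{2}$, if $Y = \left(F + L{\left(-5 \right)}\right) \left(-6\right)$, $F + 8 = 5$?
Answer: $13924$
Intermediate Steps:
$F = -3$ ($F = -8 + 5 = -3$)
$Y = -12$ ($Y = \left(-3 + 5\right) \left(-6\right) = 2 \left(-6\right) = -12$)
$\left(130 + Y\right)^{2} = \left(130 - 12\right)^{2} = 118^{2} = 13924$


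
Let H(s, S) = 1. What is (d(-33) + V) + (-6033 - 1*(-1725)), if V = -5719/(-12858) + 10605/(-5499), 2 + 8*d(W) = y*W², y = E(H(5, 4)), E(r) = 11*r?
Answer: -29459412919/10474984 ≈ -2812.4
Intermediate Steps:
y = 11 (y = 11*1 = 11)
d(W) = -¼ + 11*W²/8 (d(W) = -¼ + (11*W²)/8 = -¼ + 11*W²/8)
V = -3885567/2618746 (V = -5719*(-1/12858) + 10605*(-1/5499) = 5719/12858 - 3535/1833 = -3885567/2618746 ≈ -1.4838)
(d(-33) + V) + (-6033 - 1*(-1725)) = ((-¼ + (11/8)*(-33)²) - 3885567/2618746) + (-6033 - 1*(-1725)) = ((-¼ + (11/8)*1089) - 3885567/2618746) + (-6033 + 1725) = ((-¼ + 11979/8) - 3885567/2618746) - 4308 = (11977/8 - 3885567/2618746) - 4308 = 15666818153/10474984 - 4308 = -29459412919/10474984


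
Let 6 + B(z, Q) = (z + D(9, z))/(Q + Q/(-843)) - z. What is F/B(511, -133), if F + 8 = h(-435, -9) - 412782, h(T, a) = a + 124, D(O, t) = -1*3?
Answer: 23106911275/29162503 ≈ 792.35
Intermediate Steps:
D(O, t) = -3
h(T, a) = 124 + a
F = -412675 (F = -8 + ((124 - 9) - 412782) = -8 + (115 - 412782) = -8 - 412667 = -412675)
B(z, Q) = -6 - z + 843*(-3 + z)/(842*Q) (B(z, Q) = -6 + ((z - 3)/(Q + Q/(-843)) - z) = -6 + ((-3 + z)/(Q + Q*(-1/843)) - z) = -6 + ((-3 + z)/(Q - Q/843) - z) = -6 + ((-3 + z)/((842*Q/843)) - z) = -6 + ((-3 + z)*(843/(842*Q)) - z) = -6 + (843*(-3 + z)/(842*Q) - z) = -6 + (-z + 843*(-3 + z)/(842*Q)) = -6 - z + 843*(-3 + z)/(842*Q))
F/B(511, -133) = -412675*(-111986/(-2529 + 843*511 - 842*(-133)*(6 + 511))) = -412675*(-111986/(-2529 + 430773 - 842*(-133)*517)) = -412675*(-111986/(-2529 + 430773 + 57896762)) = -412675/((1/842)*(-1/133)*58325006) = -412675/(-29162503/55993) = -412675*(-55993/29162503) = 23106911275/29162503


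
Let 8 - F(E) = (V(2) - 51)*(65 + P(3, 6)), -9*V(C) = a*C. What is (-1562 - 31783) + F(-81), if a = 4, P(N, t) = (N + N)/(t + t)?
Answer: -538889/18 ≈ -29938.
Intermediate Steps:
P(N, t) = N/t (P(N, t) = (2*N)/((2*t)) = (2*N)*(1/(2*t)) = N/t)
V(C) = -4*C/9
F(E) = 61321/18 (F(E) = 8 - (-4/9*2 - 51)*(65 + 3/6) = 8 - (-8/9 - 51)*(65 + 3*(⅙)) = 8 - (-467)*(65 + ½)/9 = 8 - (-467)*131/(9*2) = 8 - 1*(-61177/18) = 8 + 61177/18 = 61321/18)
(-1562 - 31783) + F(-81) = (-1562 - 31783) + 61321/18 = -33345 + 61321/18 = -538889/18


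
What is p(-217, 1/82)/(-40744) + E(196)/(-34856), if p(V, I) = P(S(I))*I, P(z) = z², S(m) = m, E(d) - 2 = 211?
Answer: -598128973069/97879733959744 ≈ -0.0061109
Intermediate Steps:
E(d) = 213 (E(d) = 2 + 211 = 213)
p(V, I) = I³ (p(V, I) = I²*I = I³)
p(-217, 1/82)/(-40744) + E(196)/(-34856) = (1/82)³/(-40744) + 213/(-34856) = (1/82)³*(-1/40744) + 213*(-1/34856) = (1/551368)*(-1/40744) - 213/34856 = -1/22464937792 - 213/34856 = -598128973069/97879733959744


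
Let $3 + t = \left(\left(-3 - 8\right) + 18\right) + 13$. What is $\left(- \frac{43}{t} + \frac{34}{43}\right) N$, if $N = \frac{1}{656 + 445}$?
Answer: $- \frac{1271}{804831} \approx -0.0015792$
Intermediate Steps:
$t = 17$ ($t = -3 + \left(\left(\left(-3 - 8\right) + 18\right) + 13\right) = -3 + \left(\left(-11 + 18\right) + 13\right) = -3 + \left(7 + 13\right) = -3 + 20 = 17$)
$N = \frac{1}{1101} \approx 0.00090826$
$\left(- \frac{43}{t} + \frac{34}{43}\right) N = \left(- \frac{43}{17} + \frac{34}{43}\right) \frac{1}{1101} = \left(- \frac{1271}{731}\right) \frac{1}{1101} = - \frac{1271}{804831}$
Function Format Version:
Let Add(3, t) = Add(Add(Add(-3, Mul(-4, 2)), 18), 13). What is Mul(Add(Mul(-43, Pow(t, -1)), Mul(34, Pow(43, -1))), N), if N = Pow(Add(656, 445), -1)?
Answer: Rational(-1271, 804831) ≈ -0.0015792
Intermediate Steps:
t = 17 (t = Add(-3, Add(Add(Add(-3, Mul(-4, 2)), 18), 13)) = Add(-3, Add(Add(Add(-3, -8), 18), 13)) = Add(-3, Add(Add(-11, 18), 13)) = Add(-3, Add(7, 13)) = Add(-3, 20) = 17)
N = Rational(1, 1101) (N = Pow(1101, -1) = Rational(1, 1101) ≈ 0.00090826)
Mul(Add(Mul(-43, Pow(t, -1)), Mul(34, Pow(43, -1))), N) = Mul(Add(Mul(-43, Pow(17, -1)), Mul(34, Pow(43, -1))), Rational(1, 1101)) = Mul(Add(Mul(-43, Rational(1, 17)), Mul(34, Rational(1, 43))), Rational(1, 1101)) = Mul(Add(Rational(-43, 17), Rational(34, 43)), Rational(1, 1101)) = Mul(Rational(-1271, 731), Rational(1, 1101)) = Rational(-1271, 804831)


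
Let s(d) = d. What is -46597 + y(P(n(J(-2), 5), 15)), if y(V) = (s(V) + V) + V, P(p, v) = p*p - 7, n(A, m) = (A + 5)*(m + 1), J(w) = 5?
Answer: -35818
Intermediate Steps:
n(A, m) = (1 + m)*(5 + A) (n(A, m) = (5 + A)*(1 + m) = (1 + m)*(5 + A))
P(p, v) = -7 + p² (P(p, v) = p² - 7 = -7 + p²)
y(V) = 3*V (y(V) = (V + V) + V = 2*V + V = 3*V)
-46597 + y(P(n(J(-2), 5), 15)) = -46597 + 3*(-7 + (5 + 5 + 5*5 + 5*5)²) = -46597 + 3*(-7 + (5 + 5 + 25 + 25)²) = -46597 + 3*(-7 + 60²) = -46597 + 3*(-7 + 3600) = -46597 + 3*3593 = -46597 + 10779 = -35818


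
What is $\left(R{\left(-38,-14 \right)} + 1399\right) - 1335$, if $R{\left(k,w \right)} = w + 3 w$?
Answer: $8$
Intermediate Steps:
$R{\left(k,w \right)} = 4 w$
$\left(R{\left(-38,-14 \right)} + 1399\right) - 1335 = \left(4 \left(-14\right) + 1399\right) - 1335 = \left(-56 + 1399\right) - 1335 = 1343 - 1335 = 8$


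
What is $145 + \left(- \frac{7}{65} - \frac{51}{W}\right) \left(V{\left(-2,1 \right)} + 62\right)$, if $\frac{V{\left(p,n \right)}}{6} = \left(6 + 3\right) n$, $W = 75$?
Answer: $\frac{17429}{325} \approx 53.628$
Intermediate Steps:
$V{\left(p,n \right)} = 54 n$ ($V{\left(p,n \right)} = 6 \left(6 + 3\right) n = 6 \cdot 9 n = 54 n$)
$145 + \left(- \frac{7}{65} - \frac{51}{W}\right) \left(V{\left(-2,1 \right)} + 62\right) = 145 + \left(- \frac{7}{65} - \frac{51}{75}\right) \left(54 \cdot 1 + 62\right) = 145 + \left(\left(-7\right) \frac{1}{65} - \frac{17}{25}\right) \left(54 + 62\right) = 145 + \left(- \frac{7}{65} - \frac{17}{25}\right) 116 = 145 - \frac{29696}{325} = \frac{17429}{325}$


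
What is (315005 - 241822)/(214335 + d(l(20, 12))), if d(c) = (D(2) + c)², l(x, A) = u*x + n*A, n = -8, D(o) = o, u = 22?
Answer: 73183/334051 ≈ 0.21908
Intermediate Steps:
l(x, A) = -8*A + 22*x (l(x, A) = 22*x - 8*A = -8*A + 22*x)
d(c) = (2 + c)²
(315005 - 241822)/(214335 + d(l(20, 12))) = (315005 - 241822)/(214335 + (2 + (-8*12 + 22*20))²) = 73183/(214335 + (2 + (-96 + 440))²) = 73183/(214335 + (2 + 344)²) = 73183/(214335 + 346²) = 73183/(214335 + 119716) = 73183/334051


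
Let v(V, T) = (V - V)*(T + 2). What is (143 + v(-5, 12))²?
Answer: 20449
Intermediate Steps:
v(V, T) = 0 (v(V, T) = 0*(2 + T) = 0)
(143 + v(-5, 12))² = (143 + 0)² = 143² = 20449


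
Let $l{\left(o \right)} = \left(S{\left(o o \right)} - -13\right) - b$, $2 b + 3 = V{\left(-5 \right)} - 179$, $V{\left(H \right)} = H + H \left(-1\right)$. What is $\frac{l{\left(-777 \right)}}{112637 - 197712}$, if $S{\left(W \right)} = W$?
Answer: $- \frac{603833}{85075} \approx -7.0977$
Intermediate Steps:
$V{\left(H \right)} = 0$ ($V{\left(H \right)} = H - H = 0$)
$b = -91$ ($b = - \frac{3}{2} + \frac{0 - 179}{2} = - \frac{3}{2} + \frac{1}{2} \left(-179\right) = - \frac{3}{2} - \frac{179}{2} = -91$)
$l{\left(o \right)} = 104 + o^{2}$ ($l{\left(o \right)} = \left(o o - -13\right) - -91 = \left(o^{2} + 13\right) + 91 = \left(13 + o^{2}\right) + 91 = 104 + o^{2}$)
$\frac{l{\left(-777 \right)}}{112637 - 197712} = \frac{104 + \left(-777\right)^{2}}{112637 - 197712} = \frac{104 + 603729}{-85075} = 603833 \left(- \frac{1}{85075}\right) = - \frac{603833}{85075}$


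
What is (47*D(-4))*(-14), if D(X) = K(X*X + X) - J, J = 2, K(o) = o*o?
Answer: -93436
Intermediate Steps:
K(o) = o**2
D(X) = -2 + (X + X**2)**2 (D(X) = (X*X + X)**2 - 1*2 = (X**2 + X)**2 - 2 = (X + X**2)**2 - 2 = -2 + (X + X**2)**2)
(47*D(-4))*(-14) = (47*(-2 + (-4)**2*(1 - 4)**2))*(-14) = (47*(-2 + 16*(-3)**2))*(-14) = (47*(-2 + 16*9))*(-14) = (47*(-2 + 144))*(-14) = (47*142)*(-14) = 6674*(-14) = -93436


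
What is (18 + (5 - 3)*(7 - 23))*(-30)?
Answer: 420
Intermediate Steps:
(18 + (5 - 3)*(7 - 23))*(-30) = (18 + 2*(-16))*(-30) = (18 - 32)*(-30) = -14*(-30) = 420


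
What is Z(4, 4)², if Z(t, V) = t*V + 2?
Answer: 324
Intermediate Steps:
Z(t, V) = 2 + V*t (Z(t, V) = V*t + 2 = 2 + V*t)
Z(4, 4)² = (2 + 4*4)² = (2 + 16)² = 18² = 324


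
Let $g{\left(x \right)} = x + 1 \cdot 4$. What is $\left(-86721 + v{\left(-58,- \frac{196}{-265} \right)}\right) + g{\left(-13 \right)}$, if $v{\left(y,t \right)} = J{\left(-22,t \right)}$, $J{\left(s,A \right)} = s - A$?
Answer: $- \frac{22989476}{265} \approx -86753.0$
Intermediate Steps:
$v{\left(y,t \right)} = -22 - t$
$g{\left(x \right)} = 4 + x$ ($g{\left(x \right)} = x + 4 = 4 + x$)
$\left(-86721 + v{\left(-58,- \frac{196}{-265} \right)}\right) + g{\left(-13 \right)} = \left(-86721 - \left(22 - \frac{196}{-265}\right)\right) + \left(4 - 13\right) = \left(-86721 - \left(22 - - \frac{196}{265}\right)\right) - 9 = \left(-86721 - \frac{6026}{265}\right) - 9 = - \frac{22987091}{265} - 9 = - \frac{22989476}{265}$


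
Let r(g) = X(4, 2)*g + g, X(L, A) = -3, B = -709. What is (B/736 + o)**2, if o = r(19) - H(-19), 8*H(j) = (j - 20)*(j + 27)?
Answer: 729/541696 ≈ 0.0013458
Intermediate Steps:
H(j) = (-20 + j)*(27 + j)/8 (H(j) = ((j - 20)*(j + 27))/8 = ((-20 + j)*(27 + j))/8 = (-20 + j)*(27 + j)/8)
r(g) = -2*g (r(g) = -3*g + g = -2*g)
o = 1 (o = -2*19 - (-135/2 + (1/8)*(-19)**2 + (7/8)*(-19)) = -38 - (-135/2 + (1/8)*361 - 133/8) = -38 - (-135/2 + 361/8 - 133/8) = -38 - 1*(-39) = -38 + 39 = 1)
(B/736 + o)**2 = (-709/736 + 1)**2 = (27/736)**2 = 729/541696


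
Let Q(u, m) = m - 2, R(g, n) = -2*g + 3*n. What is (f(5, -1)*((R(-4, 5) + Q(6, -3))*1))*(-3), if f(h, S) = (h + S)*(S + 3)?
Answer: -432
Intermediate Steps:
f(h, S) = (3 + S)*(S + h) (f(h, S) = (S + h)*(3 + S) = (3 + S)*(S + h))
Q(u, m) = -2 + m
(f(5, -1)*((R(-4, 5) + Q(6, -3))*1))*(-3) = (((-1)² + 3*(-1) + 3*5 - 1*5)*(((-2*(-4) + 3*5) + (-2 - 3))*1))*(-3) = ((1 - 3 + 15 - 5)*(((8 + 15) - 5)*1))*(-3) = (8*((23 - 5)*1))*(-3) = (8*(18*1))*(-3) = (8*18)*(-3) = 144*(-3) = -432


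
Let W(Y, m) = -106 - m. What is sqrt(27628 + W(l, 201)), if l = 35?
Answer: sqrt(27321) ≈ 165.29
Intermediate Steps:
sqrt(27628 + W(l, 201)) = sqrt(27628 + (-106 - 1*201)) = sqrt(27628 + (-106 - 201)) = sqrt(27628 - 307) = sqrt(27321)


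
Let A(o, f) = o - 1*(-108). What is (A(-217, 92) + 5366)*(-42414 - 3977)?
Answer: -243877487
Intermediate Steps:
A(o, f) = 108 + o (A(o, f) = o + 108 = 108 + o)
(A(-217, 92) + 5366)*(-42414 - 3977) = ((108 - 217) + 5366)*(-42414 - 3977) = (-109 + 5366)*(-46391) = 5257*(-46391) = -243877487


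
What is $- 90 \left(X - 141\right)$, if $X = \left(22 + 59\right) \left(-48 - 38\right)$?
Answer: $639630$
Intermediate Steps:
$X = -6966$ ($X = 81 \left(-86\right) = -6966$)
$- 90 \left(X - 141\right) = - 90 \left(-6966 - 141\right) = \left(-90\right) \left(-7107\right) = 639630$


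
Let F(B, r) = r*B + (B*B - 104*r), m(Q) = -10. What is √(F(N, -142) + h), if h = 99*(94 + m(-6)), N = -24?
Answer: 2*√6767 ≈ 164.52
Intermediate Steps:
F(B, r) = B² - 104*r + B*r (F(B, r) = B*r + (B² - 104*r) = B² - 104*r + B*r)
h = 8316 (h = 99*(94 - 10) = 99*84 = 8316)
√(F(N, -142) + h) = √(((-24)² - 104*(-142) - 24*(-142)) + 8316) = √((576 + 14768 + 3408) + 8316) = √(18752 + 8316) = √27068 = 2*√6767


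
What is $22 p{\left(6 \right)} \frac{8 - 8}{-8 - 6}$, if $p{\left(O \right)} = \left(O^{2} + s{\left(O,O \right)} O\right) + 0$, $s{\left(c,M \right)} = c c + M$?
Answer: $0$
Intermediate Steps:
$s{\left(c,M \right)} = M + c^{2}$ ($s{\left(c,M \right)} = c^{2} + M = M + c^{2}$)
$p{\left(O \right)} = O^{2} + O \left(O + O^{2}\right)$ ($p{\left(O \right)} = \left(O^{2} + \left(O + O^{2}\right) O\right) + 0 = \left(O^{2} + O \left(O + O^{2}\right)\right) + 0 = O^{2} + O \left(O + O^{2}\right)$)
$22 p{\left(6 \right)} \frac{8 - 8}{-8 - 6} = 22 \cdot 6^{2} \left(2 + 6\right) \frac{8 - 8}{-8 - 6} = 22 \cdot 36 \cdot 8 \frac{0}{-14} = 22 \cdot 288 \cdot 0 \left(- \frac{1}{14}\right) = 6336 \cdot 0 = 0$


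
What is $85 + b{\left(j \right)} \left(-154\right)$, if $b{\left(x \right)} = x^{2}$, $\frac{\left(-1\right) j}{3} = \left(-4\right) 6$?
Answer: $-798251$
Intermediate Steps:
$j = 72$ ($j = - 3 \left(\left(-4\right) 6\right) = \left(-3\right) \left(-24\right) = 72$)
$85 + b{\left(j \right)} \left(-154\right) = 85 + 72^{2} \left(-154\right) = 85 + 5184 \left(-154\right) = 85 - 798336 = -798251$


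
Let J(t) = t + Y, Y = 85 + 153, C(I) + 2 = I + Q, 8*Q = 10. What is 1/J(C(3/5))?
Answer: 20/4757 ≈ 0.0042043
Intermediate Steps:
Q = 5/4 (Q = (1/8)*10 = 5/4 ≈ 1.2500)
C(I) = -3/4 + I (C(I) = -2 + (I + 5/4) = -2 + (5/4 + I) = -3/4 + I)
Y = 238
J(t) = 238 + t (J(t) = t + 238 = 238 + t)
1/J(C(3/5)) = 1/(238 + (-3/4 + 3/5)) = 1/(238 - 3/20) = 1/(4757/20) = 20/4757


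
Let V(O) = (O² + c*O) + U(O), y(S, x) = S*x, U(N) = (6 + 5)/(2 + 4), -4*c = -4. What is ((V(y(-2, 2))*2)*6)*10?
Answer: 1660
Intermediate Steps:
c = 1 (c = -¼*(-4) = 1)
U(N) = 11/6
V(O) = 11/6 + O + O² (V(O) = (O² + 1*O) + 11/6 = (O² + O) + 11/6 = (O + O²) + 11/6 = 11/6 + O + O²)
((V(y(-2, 2))*2)*6)*10 = (((11/6 - 2*2 + (-2*2)²)*2)*6)*10 = (((11/6 - 4 + (-4)²)*2)*6)*10 = (((11/6 - 4 + 16)*2)*6)*10 = (((83/6)*2)*6)*10 = ((83/3)*6)*10 = 166*10 = 1660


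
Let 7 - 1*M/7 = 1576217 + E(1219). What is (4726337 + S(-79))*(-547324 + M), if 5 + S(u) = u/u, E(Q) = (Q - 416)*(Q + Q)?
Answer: -119504346827736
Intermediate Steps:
E(Q) = 2*Q*(-416 + Q) (E(Q) = (-416 + Q)*(2*Q) = 2*Q*(-416 + Q))
M = -24737468 (M = 49 - 7*(1576217 + 2*1219*(-416 + 1219)) = 49 - 7*(1576217 + 2*1219*803) = 49 - 7*(1576217 + 1957714) = 49 - 7*3533931 = 49 - 24737517 = -24737468)
S(u) = -4 (S(u) = -5 + u/u = -5 + 1 = -4)
(4726337 + S(-79))*(-547324 + M) = (4726337 - 4)*(-547324 - 24737468) = 4726333*(-25284792) = -119504346827736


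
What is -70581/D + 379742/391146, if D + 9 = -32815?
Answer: 20036063617/6419488152 ≈ 3.1211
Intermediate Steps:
D = -32824 (D = -9 - 32815 = -32824)
-70581/D + 379742/391146 = -70581/(-32824) + 379742/391146 = -70581*(-1/32824) + 379742*(1/391146) = 70581/32824 + 189871/195573 = 20036063617/6419488152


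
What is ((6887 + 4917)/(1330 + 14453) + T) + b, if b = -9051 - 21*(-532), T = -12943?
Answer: -170791822/15783 ≈ -10821.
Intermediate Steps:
b = 2121 (b = -9051 + 11172 = 2121)
((6887 + 4917)/(1330 + 14453) + T) + b = ((6887 + 4917)/(1330 + 14453) - 12943) + 2121 = (11804/15783 - 12943) + 2121 = -204267565/15783 + 2121 = -170791822/15783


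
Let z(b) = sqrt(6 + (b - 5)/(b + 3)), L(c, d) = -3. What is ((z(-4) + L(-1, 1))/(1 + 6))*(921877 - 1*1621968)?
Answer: 300039 - 100013*sqrt(15) ≈ -87310.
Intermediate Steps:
z(b) = sqrt(6 + (-5 + b)/(3 + b))
((z(-4) + L(-1, 1))/(1 + 6))*(921877 - 1*1621968) = ((sqrt((13 + 7*(-4))/(3 - 4)) - 3)/(1 + 6))*(921877 - 1*1621968) = ((sqrt((13 - 28)/(-1)) - 3)/7)*(921877 - 1621968) = ((sqrt(-1*(-15)) - 3)*(1/7))*(-700091) = ((sqrt(15) - 3)*(1/7))*(-700091) = ((-3 + sqrt(15))*(1/7))*(-700091) = (-3/7 + sqrt(15)/7)*(-700091) = 300039 - 100013*sqrt(15)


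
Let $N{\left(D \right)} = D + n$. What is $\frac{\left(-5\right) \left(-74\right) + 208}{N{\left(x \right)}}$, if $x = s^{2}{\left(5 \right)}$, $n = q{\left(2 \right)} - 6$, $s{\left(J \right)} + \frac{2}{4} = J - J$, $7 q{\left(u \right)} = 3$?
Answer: $- \frac{16184}{149} \approx -108.62$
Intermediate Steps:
$q{\left(u \right)} = \frac{3}{7}$ ($q{\left(u \right)} = \frac{1}{7} \cdot 3 = \frac{3}{7}$)
$s{\left(J \right)} = - \frac{1}{2}$ ($s{\left(J \right)} = - \frac{1}{2} + \left(J - J\right) = - \frac{1}{2} + 0 = - \frac{1}{2}$)
$n = - \frac{39}{7}$ ($n = \frac{3}{7} - 6 = - \frac{39}{7} \approx -5.5714$)
$x = \frac{1}{4}$ ($x = \left(- \frac{1}{2}\right)^{2} = \frac{1}{4} \approx 0.25$)
$N{\left(D \right)} = - \frac{39}{7} + D$ ($N{\left(D \right)} = D - \frac{39}{7} = - \frac{39}{7} + D$)
$\frac{\left(-5\right) \left(-74\right) + 208}{N{\left(x \right)}} = \frac{\left(-5\right) \left(-74\right) + 208}{- \frac{39}{7} + \frac{1}{4}} = \frac{370 + 208}{- \frac{149}{28}} = \left(- \frac{28}{149}\right) 578 = - \frac{16184}{149}$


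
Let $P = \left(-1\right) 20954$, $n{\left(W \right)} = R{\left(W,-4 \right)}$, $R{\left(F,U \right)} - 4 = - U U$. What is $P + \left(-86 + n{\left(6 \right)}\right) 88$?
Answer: $-29578$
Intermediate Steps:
$R{\left(F,U \right)} = 4 - U^{2}$ ($R{\left(F,U \right)} = 4 + - U U = 4 - U^{2}$)
$n{\left(W \right)} = -12$ ($n{\left(W \right)} = 4 - \left(-4\right)^{2} = 4 - 16 = -12$)
$P = -20954$
$P + \left(-86 + n{\left(6 \right)}\right) 88 = -20954 + \left(-86 - 12\right) 88 = -20954 - 8624 = -29578$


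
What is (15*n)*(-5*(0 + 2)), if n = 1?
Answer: -150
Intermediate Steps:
(15*n)*(-5*(0 + 2)) = (15*1)*(-5*(0 + 2)) = 15*(-5*2) = 15*(-10) = -150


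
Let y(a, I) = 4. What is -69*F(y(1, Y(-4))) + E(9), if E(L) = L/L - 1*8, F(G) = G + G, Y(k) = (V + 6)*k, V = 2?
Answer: -559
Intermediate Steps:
Y(k) = 8*k (Y(k) = (2 + 6)*k = 8*k)
F(G) = 2*G
E(L) = -7 (E(L) = 1 - 8 = -7)
-69*F(y(1, Y(-4))) + E(9) = -138*4 - 7 = -69*8 - 7 = -552 - 7 = -559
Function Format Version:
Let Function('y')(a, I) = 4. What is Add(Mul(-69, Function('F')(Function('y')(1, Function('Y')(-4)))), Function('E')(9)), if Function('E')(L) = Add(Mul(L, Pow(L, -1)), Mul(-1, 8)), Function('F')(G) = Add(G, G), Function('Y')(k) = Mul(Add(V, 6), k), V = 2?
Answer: -559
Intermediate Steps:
Function('Y')(k) = Mul(8, k) (Function('Y')(k) = Mul(Add(2, 6), k) = Mul(8, k))
Function('F')(G) = Mul(2, G)
Function('E')(L) = -7 (Function('E')(L) = Add(1, -8) = -7)
Add(Mul(-69, Function('F')(Function('y')(1, Function('Y')(-4)))), Function('E')(9)) = Add(Mul(-69, Mul(2, 4)), -7) = Add(Mul(-69, 8), -7) = Add(-552, -7) = -559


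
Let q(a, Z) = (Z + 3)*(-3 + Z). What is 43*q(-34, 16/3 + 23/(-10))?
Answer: 7783/900 ≈ 8.6478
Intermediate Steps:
q(a, Z) = (-3 + Z)*(3 + Z) (q(a, Z) = (3 + Z)*(-3 + Z) = (-3 + Z)*(3 + Z))
43*q(-34, 16/3 + 23/(-10)) = 43*(-9 + (16/3 + 23/(-10))²) = 43*(-9 + (16*(⅓) + 23*(-⅒))²) = 43*(-9 + (16/3 - 23/10)²) = 43*(-9 + (91/30)²) = 43*(-9 + 8281/900) = 43*(181/900) = 7783/900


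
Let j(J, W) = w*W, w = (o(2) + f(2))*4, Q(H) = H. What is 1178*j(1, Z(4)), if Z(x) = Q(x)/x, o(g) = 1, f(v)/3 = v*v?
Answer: 61256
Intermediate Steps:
f(v) = 3*v**2 (f(v) = 3*(v*v) = 3*v**2)
w = 52 (w = (1 + 3*2**2)*4 = (1 + 3*4)*4 = (1 + 12)*4 = 13*4 = 52)
Z(x) = 1 (Z(x) = x/x = 1)
j(J, W) = 52*W
1178*j(1, Z(4)) = 1178*(52*1) = 1178*52 = 61256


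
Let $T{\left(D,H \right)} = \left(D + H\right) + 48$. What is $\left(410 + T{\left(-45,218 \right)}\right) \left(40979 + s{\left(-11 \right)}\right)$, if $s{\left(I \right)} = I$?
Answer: $25850808$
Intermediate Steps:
$T{\left(D,H \right)} = 48 + D + H$
$\left(410 + T{\left(-45,218 \right)}\right) \left(40979 + s{\left(-11 \right)}\right) = \left(410 + \left(48 - 45 + 218\right)\right) \left(40979 - 11\right) = \left(410 + 221\right) 40968 = 631 \cdot 40968 = 25850808$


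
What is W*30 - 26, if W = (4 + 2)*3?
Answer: 514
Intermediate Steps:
W = 18 (W = 6*3 = 18)
W*30 - 26 = 18*30 - 26 = 540 - 26 = 514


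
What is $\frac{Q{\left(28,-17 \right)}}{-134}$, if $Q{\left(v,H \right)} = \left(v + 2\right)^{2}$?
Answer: $- \frac{450}{67} \approx -6.7164$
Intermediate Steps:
$Q{\left(v,H \right)} = \left(2 + v\right)^{2}$
$\frac{Q{\left(28,-17 \right)}}{-134} = \frac{\left(2 + 28\right)^{2}}{-134} = 30^{2} \left(- \frac{1}{134}\right) = 900 \left(- \frac{1}{134}\right) = - \frac{450}{67}$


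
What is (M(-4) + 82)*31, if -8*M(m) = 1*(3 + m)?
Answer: 20367/8 ≈ 2545.9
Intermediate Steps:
M(m) = -3/8 - m/8 (M(m) = -(3 + m)/8 = -3/8 - m/8)
(M(-4) + 82)*31 = ((-3/8 - 1/8*(-4)) + 82)*31 = ((-3/8 + 1/2) + 82)*31 = (1/8 + 82)*31 = (657/8)*31 = 20367/8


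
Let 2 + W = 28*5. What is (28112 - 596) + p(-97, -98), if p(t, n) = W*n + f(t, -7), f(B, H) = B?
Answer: 13895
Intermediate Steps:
W = 138 (W = -2 + 28*5 = -2 + 140 = 138)
p(t, n) = t + 138*n (p(t, n) = 138*n + t = t + 138*n)
(28112 - 596) + p(-97, -98) = (28112 - 596) + (-97 + 138*(-98)) = 27516 + (-97 - 13524) = 27516 - 13621 = 13895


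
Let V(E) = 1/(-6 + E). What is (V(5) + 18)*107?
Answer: 1819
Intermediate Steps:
(V(5) + 18)*107 = (1/(-6 + 5) + 18)*107 = (1/(-1) + 18)*107 = (-1 + 18)*107 = 17*107 = 1819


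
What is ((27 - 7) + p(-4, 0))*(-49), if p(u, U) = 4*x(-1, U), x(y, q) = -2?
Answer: -588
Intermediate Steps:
p(u, U) = -8 (p(u, U) = 4*(-2) = -8)
((27 - 7) + p(-4, 0))*(-49) = ((27 - 7) - 8)*(-49) = (20 - 8)*(-49) = 12*(-49) = -588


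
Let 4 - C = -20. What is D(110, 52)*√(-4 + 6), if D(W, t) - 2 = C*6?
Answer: 146*√2 ≈ 206.48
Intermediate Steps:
C = 24 (C = 4 - 1*(-20) = 4 + 20 = 24)
D(W, t) = 146 (D(W, t) = 2 + 24*6 = 2 + 144 = 146)
D(110, 52)*√(-4 + 6) = 146*√(-4 + 6) = 146*√2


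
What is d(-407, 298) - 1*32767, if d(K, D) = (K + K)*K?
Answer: 298531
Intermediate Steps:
d(K, D) = 2*K² (d(K, D) = (2*K)*K = 2*K²)
d(-407, 298) - 1*32767 = 2*(-407)² - 1*32767 = 2*165649 - 32767 = 331298 - 32767 = 298531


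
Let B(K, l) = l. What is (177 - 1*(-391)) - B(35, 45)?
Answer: 523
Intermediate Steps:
(177 - 1*(-391)) - B(35, 45) = (177 - 1*(-391)) - 1*45 = (177 + 391) - 45 = 568 - 45 = 523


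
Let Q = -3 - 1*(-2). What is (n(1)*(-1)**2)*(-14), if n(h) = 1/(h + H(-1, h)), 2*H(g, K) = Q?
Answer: -28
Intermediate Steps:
Q = -1 (Q = -3 + 2 = -1)
H(g, K) = -1/2 (H(g, K) = (1/2)*(-1) = -1/2)
n(h) = 1/(-1/2 + h) (n(h) = 1/(h - 1/2) = 1/(-1/2 + h))
(n(1)*(-1)**2)*(-14) = ((2/(-1 + 2*1))*(-1)**2)*(-14) = ((2/(-1 + 2))*1)*(-14) = ((2/1)*1)*(-14) = ((2*1)*1)*(-14) = (2*1)*(-14) = 2*(-14) = -28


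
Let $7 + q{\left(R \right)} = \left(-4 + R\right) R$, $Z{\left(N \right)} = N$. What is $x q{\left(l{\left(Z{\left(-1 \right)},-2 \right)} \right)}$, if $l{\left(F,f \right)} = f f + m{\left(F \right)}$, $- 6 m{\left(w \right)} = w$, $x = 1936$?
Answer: $- \frac{109868}{9} \approx -12208.0$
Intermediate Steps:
$m{\left(w \right)} = - \frac{w}{6}$
$l{\left(F,f \right)} = f^{2} - \frac{F}{6}$ ($l{\left(F,f \right)} = f f - \frac{F}{6} = f^{2} - \frac{F}{6}$)
$q{\left(R \right)} = -7 + R \left(-4 + R\right)$ ($q{\left(R \right)} = -7 + \left(-4 + R\right) R = -7 + R \left(-4 + R\right)$)
$x q{\left(l{\left(Z{\left(-1 \right)},-2 \right)} \right)} = 1936 \left(-7 + \left(\left(-2\right)^{2} - - \frac{1}{6}\right)^{2} - 4 \left(\left(-2\right)^{2} - - \frac{1}{6}\right)\right) = 1936 \left(-7 + \left(4 + \frac{1}{6}\right)^{2} - 4 \left(4 + \frac{1}{6}\right)\right) = 1936 \left(-7 + \left(\frac{25}{6}\right)^{2} - \frac{50}{3}\right) = 1936 \left(-7 + \frac{625}{36} - \frac{50}{3}\right) = 1936 \left(- \frac{227}{36}\right) = - \frac{109868}{9}$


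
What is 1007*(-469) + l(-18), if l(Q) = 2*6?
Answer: -472271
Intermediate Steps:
l(Q) = 12
1007*(-469) + l(-18) = 1007*(-469) + 12 = -472283 + 12 = -472271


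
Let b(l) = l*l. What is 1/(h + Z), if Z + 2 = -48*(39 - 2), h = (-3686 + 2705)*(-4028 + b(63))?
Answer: 1/56101 ≈ 1.7825e-5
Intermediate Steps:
b(l) = l²
h = 57879 (h = (-3686 + 2705)*(-4028 + 63²) = -981*(-4028 + 3969) = -981*(-59) = 57879)
Z = -1778 (Z = -2 - 48*(39 - 2) = -2 - 48*37 = -2 - 1776 = -1778)
1/(h + Z) = 1/(57879 - 1778) = 1/56101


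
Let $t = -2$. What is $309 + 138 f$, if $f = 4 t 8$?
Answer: $-8523$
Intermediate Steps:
$f = -64$ ($f = 4 \left(-2\right) 8 = \left(-8\right) 8 = -64$)
$309 + 138 f = 309 + 138 \left(-64\right) = 309 - 8832 = -8523$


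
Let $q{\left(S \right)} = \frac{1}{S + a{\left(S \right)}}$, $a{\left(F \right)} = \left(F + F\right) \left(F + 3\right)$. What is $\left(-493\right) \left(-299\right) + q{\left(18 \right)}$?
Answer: $\frac{114093019}{774} \approx 1.4741 \cdot 10^{5}$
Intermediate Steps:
$a{\left(F \right)} = 2 F \left(3 + F\right)$
$q{\left(S \right)} = \frac{1}{S + 2 S \left(3 + S\right)}$
$\left(-493\right) \left(-299\right) + q{\left(18 \right)} = \left(-493\right) \left(-299\right) + \frac{1}{18 \left(7 + 2 \cdot 18\right)} = 147407 + \frac{1}{18 \left(7 + 36\right)} = 147407 + \frac{1}{18 \cdot 43} = 147407 + \frac{1}{18} \cdot \frac{1}{43} = 147407 + \frac{1}{774} = \frac{114093019}{774}$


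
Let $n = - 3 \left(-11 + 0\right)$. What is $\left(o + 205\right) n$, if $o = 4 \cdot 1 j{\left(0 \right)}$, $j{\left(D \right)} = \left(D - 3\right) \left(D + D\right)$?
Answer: $6765$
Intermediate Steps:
$j{\left(D \right)} = 2 D \left(-3 + D\right)$ ($j{\left(D \right)} = \left(-3 + D\right) 2 D = 2 D \left(-3 + D\right)$)
$o = 0$ ($o = 4 \cdot 1 \cdot 2 \cdot 0 \left(-3 + 0\right) = 4 \cdot 2 \cdot 0 \left(-3\right) = 4 \cdot 0 = 0$)
$n = 33$ ($n = \left(-3\right) \left(-11\right) = 33$)
$\left(o + 205\right) n = \left(0 + 205\right) 33 = 205 \cdot 33 = 6765$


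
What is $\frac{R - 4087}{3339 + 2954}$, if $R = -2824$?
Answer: $- \frac{6911}{6293} \approx -1.0982$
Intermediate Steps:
$\frac{R - 4087}{3339 + 2954} = \frac{-2824 - 4087}{3339 + 2954} = - \frac{6911}{6293}$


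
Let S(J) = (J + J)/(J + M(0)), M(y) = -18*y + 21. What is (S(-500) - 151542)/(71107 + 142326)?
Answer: -72587618/102234407 ≈ -0.71001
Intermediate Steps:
M(y) = 21 - 18*y
S(J) = 2*J/(21 + J) (S(J) = (J + J)/(J + (21 - 18*0)) = (2*J)/(J + (21 + 0)) = (2*J)/(J + 21) = (2*J)/(21 + J) = 2*J/(21 + J))
(S(-500) - 151542)/(71107 + 142326) = (2*(-500)/(21 - 500) - 151542)/(71107 + 142326) = (2*(-500)/(-479) - 151542)/213433 = (2*(-500)*(-1/479) - 151542)*(1/213433) = (1000/479 - 151542)*(1/213433) = -72587618/479*1/213433 = -72587618/102234407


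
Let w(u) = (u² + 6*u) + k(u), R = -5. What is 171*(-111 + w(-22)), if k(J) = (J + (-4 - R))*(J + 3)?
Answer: 109440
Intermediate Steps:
k(J) = (1 + J)*(3 + J) (k(J) = (J + (-4 - 1*(-5)))*(J + 3) = (J + (-4 + 5))*(3 + J) = (J + 1)*(3 + J) = (1 + J)*(3 + J))
w(u) = 3 + 2*u² + 10*u (w(u) = (u² + 6*u) + (3 + u² + 4*u) = 3 + 2*u² + 10*u)
171*(-111 + w(-22)) = 171*(-111 + (3 + 2*(-22)² + 10*(-22))) = 171*(-111 + (3 + 2*484 - 220)) = 171*(-111 + (3 + 968 - 220)) = 171*(-111 + 751) = 171*640 = 109440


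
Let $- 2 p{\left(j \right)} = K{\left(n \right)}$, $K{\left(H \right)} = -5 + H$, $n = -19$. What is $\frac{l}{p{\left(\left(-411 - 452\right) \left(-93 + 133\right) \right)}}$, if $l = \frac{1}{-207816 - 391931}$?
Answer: $- \frac{1}{7196964} \approx -1.3895 \cdot 10^{-7}$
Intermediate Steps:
$p{\left(j \right)} = 12$ ($p{\left(j \right)} = - \frac{-5 - 19}{2} = \left(- \frac{1}{2}\right) \left(-24\right) = 12$)
$l = - \frac{1}{599747}$ ($l = \frac{1}{-599747} = - \frac{1}{599747} \approx -1.6674 \cdot 10^{-6}$)
$\frac{l}{p{\left(\left(-411 - 452\right) \left(-93 + 133\right) \right)}} = - \frac{1}{599747 \cdot 12} = \left(- \frac{1}{599747}\right) \frac{1}{12} = - \frac{1}{7196964}$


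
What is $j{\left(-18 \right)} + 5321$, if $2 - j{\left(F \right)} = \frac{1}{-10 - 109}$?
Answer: $\frac{633438}{119} \approx 5323.0$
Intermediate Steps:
$j{\left(F \right)} = \frac{239}{119}$ ($j{\left(F \right)} = 2 - \frac{1}{-10 - 109} = 2 - \frac{1}{-119} = 2 - - \frac{1}{119} = 2 + \frac{1}{119} = \frac{239}{119}$)
$j{\left(-18 \right)} + 5321 = \frac{239}{119} + 5321 = \frac{633438}{119}$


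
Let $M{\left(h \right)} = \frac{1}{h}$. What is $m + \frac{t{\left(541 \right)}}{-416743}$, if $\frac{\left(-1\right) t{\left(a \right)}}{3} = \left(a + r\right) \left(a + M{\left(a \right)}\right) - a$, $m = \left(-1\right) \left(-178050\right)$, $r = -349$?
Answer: $\frac{40142958018939}{225457963} \approx 1.7805 \cdot 10^{5}$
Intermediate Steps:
$m = 178050$
$t{\left(a \right)} = 3 a - 3 \left(-349 + a\right) \left(a + \frac{1}{a}\right)$ ($t{\left(a \right)} = - 3 \left(\left(a - 349\right) \left(a + \frac{1}{a}\right) - a\right) = - 3 \left(\left(-349 + a\right) \left(a + \frac{1}{a}\right) - a\right) = - 3 \left(- a + \left(-349 + a\right) \left(a + \frac{1}{a}\right)\right) = 3 a - 3 \left(-349 + a\right) \left(a + \frac{1}{a}\right)$)
$m + \frac{t{\left(541 \right)}}{-416743} = 178050 + \frac{-3 - 3 \cdot 541^{2} + \frac{1047}{541} + 1050 \cdot 541}{-416743} = 178050 + \left(-3 - 878043 + 1047 \cdot \frac{1}{541} + 568050\right) \left(- \frac{1}{416743}\right) = 178050 + \left(-3 - 878043 + \frac{1047}{541} + 568050\right) \left(- \frac{1}{416743}\right) = 178050 - - \frac{167706789}{225457963} = 178050 + \frac{167706789}{225457963} = \frac{40142958018939}{225457963}$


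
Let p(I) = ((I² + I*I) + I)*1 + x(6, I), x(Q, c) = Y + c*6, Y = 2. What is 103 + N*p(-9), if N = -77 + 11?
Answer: -6563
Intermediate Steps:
x(Q, c) = 2 + 6*c (x(Q, c) = 2 + c*6 = 2 + 6*c)
N = -66
p(I) = 2 + 2*I² + 7*I (p(I) = ((I² + I*I) + I)*1 + (2 + 6*I) = ((I² + I²) + I)*1 + (2 + 6*I) = (2*I² + I)*1 + (2 + 6*I) = (I + 2*I²)*1 + (2 + 6*I) = (I + 2*I²) + (2 + 6*I) = 2 + 2*I² + 7*I)
103 + N*p(-9) = 103 - 66*(2 + 2*(-9)² + 7*(-9)) = 103 - 66*(2 + 2*81 - 63) = 103 - 66*(2 + 162 - 63) = 103 - 66*101 = 103 - 6666 = -6563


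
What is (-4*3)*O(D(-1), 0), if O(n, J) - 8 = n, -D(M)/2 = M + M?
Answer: -144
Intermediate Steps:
D(M) = -4*M (D(M) = -2*(M + M) = -4*M)
O(n, J) = 8 + n
(-4*3)*O(D(-1), 0) = (-4*3)*(8 - 4*(-1)) = -12*(8 + 4) = -12*12 = -144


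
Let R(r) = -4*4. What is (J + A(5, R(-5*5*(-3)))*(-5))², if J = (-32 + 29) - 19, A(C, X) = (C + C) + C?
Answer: 9409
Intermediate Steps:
R(r) = -16
A(C, X) = 3*C (A(C, X) = 2*C + C = 3*C)
J = -22 (J = -3 - 19 = -22)
(J + A(5, R(-5*5*(-3)))*(-5))² = (-22 + (3*5)*(-5))² = (-22 + 15*(-5))² = (-22 - 75)² = (-97)² = 9409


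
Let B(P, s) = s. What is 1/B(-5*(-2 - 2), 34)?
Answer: 1/34 ≈ 0.029412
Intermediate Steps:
1/B(-5*(-2 - 2), 34) = 1/34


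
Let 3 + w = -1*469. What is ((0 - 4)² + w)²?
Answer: 207936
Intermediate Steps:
w = -472 (w = -3 - 1*469 = -3 - 469 = -472)
((0 - 4)² + w)² = ((0 - 4)² - 472)² = ((-4)² - 472)² = (16 - 472)² = (-456)² = 207936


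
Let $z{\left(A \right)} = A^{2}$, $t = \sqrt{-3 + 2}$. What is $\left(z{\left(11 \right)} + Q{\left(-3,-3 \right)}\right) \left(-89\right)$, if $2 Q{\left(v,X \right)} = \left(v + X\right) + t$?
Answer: $-10502 - \frac{89 i}{2} \approx -10502.0 - 44.5 i$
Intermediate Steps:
$t = i$ ($t = \sqrt{-1} = i \approx 1.0 i$)
$Q{\left(v,X \right)} = \frac{i}{2} + \frac{X}{2} + \frac{v}{2}$ ($Q{\left(v,X \right)} = \frac{\left(v + X\right) + i}{2} = \frac{\left(X + v\right) + i}{2} = \frac{i + X + v}{2} = \frac{i}{2} + \frac{X}{2} + \frac{v}{2}$)
$\left(z{\left(11 \right)} + Q{\left(-3,-3 \right)}\right) \left(-89\right) = \left(11^{2} + \left(\frac{i}{2} + \frac{1}{2} \left(-3\right) + \frac{1}{2} \left(-3\right)\right)\right) \left(-89\right) = \left(121 - \left(3 - \frac{i}{2}\right)\right) \left(-89\right) = \left(118 + \frac{i}{2}\right) \left(-89\right) = -10502 - \frac{89 i}{2}$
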